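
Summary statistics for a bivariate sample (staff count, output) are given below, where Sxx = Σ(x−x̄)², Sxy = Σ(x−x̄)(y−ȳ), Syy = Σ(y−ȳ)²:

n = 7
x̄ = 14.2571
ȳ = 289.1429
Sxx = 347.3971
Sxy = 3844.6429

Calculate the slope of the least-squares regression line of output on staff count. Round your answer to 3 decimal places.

b = Sxy/Sxx = 3844.6429/347.3971 = 11.066998

11.067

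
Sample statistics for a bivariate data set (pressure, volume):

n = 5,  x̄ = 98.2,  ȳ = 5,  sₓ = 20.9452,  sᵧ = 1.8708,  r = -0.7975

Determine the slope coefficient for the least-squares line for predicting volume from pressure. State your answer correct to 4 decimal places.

-0.0712

b = r · sᵧ/sₓ = -0.7975 · 1.8708/20.9452 = -0.071232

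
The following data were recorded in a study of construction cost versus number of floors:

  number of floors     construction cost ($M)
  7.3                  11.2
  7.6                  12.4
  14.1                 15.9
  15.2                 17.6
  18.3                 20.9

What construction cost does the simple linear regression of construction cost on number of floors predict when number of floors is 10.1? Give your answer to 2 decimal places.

n = 5, Σx = 62.5, Σy = 78, Σxy = 1050.18, Σx² = 875.79
Sxx = Σx² − (Σx)²/n = 875.79 − 781.25 = 94.54
Sxy = Σxy − (Σx)(Σy)/n = 1050.18 − 975 = 75.18
b = Sxy/Sxx = 75.18/94.54 = 0.795219
a = ȳ − b·x̄ = 15.6 − 0.795219·12.5 = 5.659763
ŷ(10.1) = a + b·10.1 = 5.659763 + 0.795219·10.1 = 13.691475

13.69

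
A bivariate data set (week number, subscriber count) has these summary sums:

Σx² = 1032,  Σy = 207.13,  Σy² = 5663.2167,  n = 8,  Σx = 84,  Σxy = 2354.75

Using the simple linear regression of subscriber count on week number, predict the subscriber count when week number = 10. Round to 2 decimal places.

25.29

Sxx = Σx² − (Σx)²/n = 1032 − 882 = 150
Sxy = Σxy − (Σx)(Σy)/n = 2354.75 − 2174.865 = 179.885
b = Sxy/Sxx = 179.885/150 = 1.199233
a = ȳ − b·x̄ = 25.89125 − 1.199233·10.5 = 13.2993
ŷ(10) = a + b·10 = 13.2993 + 1.199233·10 = 25.291633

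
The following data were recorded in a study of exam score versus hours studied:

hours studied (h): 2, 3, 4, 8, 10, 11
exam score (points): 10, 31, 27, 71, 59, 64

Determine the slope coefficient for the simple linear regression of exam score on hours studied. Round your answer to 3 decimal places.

n = 6, Σx = 38, Σy = 262, Σxy = 2083, Σx² = 314
Sxx = Σx² − (Σx)²/n = 314 − 240.666667 = 73.333333
Sxy = Σxy − (Σx)(Σy)/n = 2083 − 1659.333333 = 423.666667
b = Sxy/Sxx = 423.666667/73.333333 = 5.777273

5.777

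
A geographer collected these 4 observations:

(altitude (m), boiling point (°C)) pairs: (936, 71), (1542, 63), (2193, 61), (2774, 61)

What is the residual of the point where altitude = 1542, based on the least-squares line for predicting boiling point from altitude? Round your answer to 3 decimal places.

-2.661

n = 4, Σx = 7445, Σy = 256, Σxy = 466589, Σx² = 15758185
Sxx = Σx² − (Σx)²/n = 15758185 − 13857006.25 = 1901178.75
Sxy = Σxy − (Σx)(Σy)/n = 466589 − 476480 = -9891
b = Sxy/Sxx = -9891/1901178.75 = -0.005203
a = ȳ − b·x̄ = 64 − (-0.005203)·1861.25 = 73.683268
ŷ(1542) = 73.683268 + (-0.005203)·1542 = 65.660918
residual = y − ŷ = 63 − 65.660918 = -2.660918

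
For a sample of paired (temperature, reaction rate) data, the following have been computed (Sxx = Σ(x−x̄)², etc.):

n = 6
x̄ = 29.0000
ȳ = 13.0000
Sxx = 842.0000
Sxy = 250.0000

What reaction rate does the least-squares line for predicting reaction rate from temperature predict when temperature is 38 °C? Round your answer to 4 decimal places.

15.6722

b = Sxy/Sxx = 250/842 = 0.296912
a = ȳ − b·x̄ = 13 − 0.296912·29 = 4.389549
ŷ(38) = a + b·38 = 4.389549 + 0.296912·38 = 15.672209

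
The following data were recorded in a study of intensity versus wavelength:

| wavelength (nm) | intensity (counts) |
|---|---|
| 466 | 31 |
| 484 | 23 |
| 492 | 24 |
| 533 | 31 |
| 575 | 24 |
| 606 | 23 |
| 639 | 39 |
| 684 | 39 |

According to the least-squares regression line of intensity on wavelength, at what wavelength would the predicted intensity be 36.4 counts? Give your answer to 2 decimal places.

700.50

n = 8, Σx = 4479, Σy = 234, Σxy = 133244, Σx² = 2551603
Sxx = Σx² − (Σx)²/n = 2551603 − 2507680.125 = 43922.875
Sxy = Σxy − (Σx)(Σy)/n = 133244 − 131010.75 = 2233.25
b = Sxy/Sxx = 2233.25/43922.875 = 0.050845
a = ȳ − b·x̄ = 29.25 − 0.050845·559.875 = 0.783265
Set a + b·x = 36.4: x = (36.4 − 0.783265) / 0.050845 = 700.499004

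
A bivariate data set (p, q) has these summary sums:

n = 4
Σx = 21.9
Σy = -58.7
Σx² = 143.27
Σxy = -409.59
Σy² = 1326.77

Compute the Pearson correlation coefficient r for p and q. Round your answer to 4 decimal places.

-0.8459

Sxx = Σx² − (Σx)²/n = 143.27 − 119.9025 = 23.3675
Sxy = Σxy − (Σx)(Σy)/n = -409.59 − (-321.3825) = -88.2075
Syy = Σy² − (Σy)²/n = 1326.77 − 861.4225 = 465.3475
r = Sxy/√(Sxx·Syy) = -88.2075/√(10874.007706) = -88.2075/104.278510 = -0.845884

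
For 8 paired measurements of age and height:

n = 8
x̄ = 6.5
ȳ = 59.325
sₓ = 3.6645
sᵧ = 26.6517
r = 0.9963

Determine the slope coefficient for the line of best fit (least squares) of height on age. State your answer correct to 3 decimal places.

7.246

b = r · sᵧ/sₓ = 0.9963 · 26.6517/3.6645 = 7.246033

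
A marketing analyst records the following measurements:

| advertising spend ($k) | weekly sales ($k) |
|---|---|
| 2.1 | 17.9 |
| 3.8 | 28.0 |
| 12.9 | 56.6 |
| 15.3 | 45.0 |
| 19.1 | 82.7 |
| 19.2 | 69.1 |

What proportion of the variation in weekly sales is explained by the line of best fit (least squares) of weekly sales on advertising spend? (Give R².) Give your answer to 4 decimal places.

n = 6, Σx = 72.4, Σy = 299.3, Σxy = 4468.92, Σx² = 1152.8, Σy² = 17947.07
Sxx = Σx² − (Σx)²/n = 1152.8 − 873.626667 = 279.173333
Sxy = Σxy − (Σx)(Σy)/n = 4468.92 − 3611.553333 = 857.366667
Syy = Σy² − (Σy)²/n = 17947.07 − 14930.081667 = 3016.988333
R² = Sxy²/(Sxx·Syy) = (857.366667)²/(279.173333·3016.988333) = 0.872741

0.8727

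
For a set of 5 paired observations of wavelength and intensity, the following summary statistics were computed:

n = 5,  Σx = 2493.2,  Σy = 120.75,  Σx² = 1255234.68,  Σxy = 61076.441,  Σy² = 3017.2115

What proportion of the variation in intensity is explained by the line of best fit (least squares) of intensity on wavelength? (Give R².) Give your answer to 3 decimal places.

0.616

Sxx = Σx² − (Σx)²/n = 1255234.68 − 1243209.248 = 12025.432
Sxy = Σxy − (Σx)(Σy)/n = 61076.441 − 60210.78 = 865.661
Syy = Σy² − (Σy)²/n = 3017.2115 − 2916.1125 = 101.099
R² = Sxy²/(Sxx·Syy) = (865.661)²/(12025.432·101.099) = 0.616379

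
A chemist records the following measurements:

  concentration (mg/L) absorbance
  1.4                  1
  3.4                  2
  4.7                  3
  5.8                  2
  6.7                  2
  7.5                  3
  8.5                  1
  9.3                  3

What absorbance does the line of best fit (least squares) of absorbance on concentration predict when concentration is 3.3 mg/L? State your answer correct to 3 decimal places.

1.825

n = 8, Σx = 47.3, Σy = 17, Σxy = 106.2, Σx² = 329.13
Sxx = Σx² − (Σx)²/n = 329.13 − 279.66125 = 49.46875
Sxy = Σxy − (Σx)(Σy)/n = 106.2 − 100.5125 = 5.6875
b = Sxy/Sxx = 5.6875/49.46875 = 0.114972
a = ȳ − b·x̄ = 2.125 − 0.114972·5.9125 = 1.445231
ŷ(3.3) = a + b·3.3 = 1.445231 + 0.114972·3.3 = 1.824637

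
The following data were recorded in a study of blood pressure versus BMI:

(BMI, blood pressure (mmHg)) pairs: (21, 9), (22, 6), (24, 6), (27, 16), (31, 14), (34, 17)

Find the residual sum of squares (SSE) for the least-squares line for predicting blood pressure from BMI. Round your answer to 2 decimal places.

37.57

n = 6, Σx = 159, Σy = 68, Σxy = 1909, Σx² = 4347, Σy² = 894
Sxx = Σx² − (Σx)²/n = 4347 − 4213.5 = 133.5
Sxy = Σxy − (Σx)(Σy)/n = 1909 − 1802 = 107
Syy = Σy² − (Σy)²/n = 894 − 770.666667 = 123.333333
b = Sxy/Sxx = 107/133.5 = 0.801498
SSE = Syy − b·Sxy = 123.333333 − 0.801498·107 = 37.573034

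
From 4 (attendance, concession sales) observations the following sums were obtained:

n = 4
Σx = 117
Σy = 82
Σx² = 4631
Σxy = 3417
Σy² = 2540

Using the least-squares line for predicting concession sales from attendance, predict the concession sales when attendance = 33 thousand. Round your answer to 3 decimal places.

Sxx = Σx² − (Σx)²/n = 4631 − 3422.25 = 1208.75
Sxy = Σxy − (Σx)(Σy)/n = 3417 − 2398.5 = 1018.5
b = Sxy/Sxx = 1018.5/1208.75 = 0.842606
a = ȳ − b·x̄ = 20.5 − 0.842606·29.25 = -4.146225
ŷ(33) = a + b·33 = -4.146225 + 0.842606·33 = 23.659772

23.660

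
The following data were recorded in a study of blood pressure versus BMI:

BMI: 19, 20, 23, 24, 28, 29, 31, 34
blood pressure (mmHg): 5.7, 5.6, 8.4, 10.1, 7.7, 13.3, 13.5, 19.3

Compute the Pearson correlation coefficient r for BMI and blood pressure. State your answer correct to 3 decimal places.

0.903

n = 8, Σx = 208, Σy = 83.6, Σxy = 2331.9, Σx² = 5608, Σy² = 1027.34
Sxx = Σx² − (Σx)²/n = 5608 − 5408 = 200
Sxy = Σxy − (Σx)(Σy)/n = 2331.9 − 2173.6 = 158.3
Syy = Σy² − (Σy)²/n = 1027.34 − 873.62 = 153.72
r = Sxy/√(Sxx·Syy) = 158.3/√(30744) = 158.3/175.339670 = 0.902819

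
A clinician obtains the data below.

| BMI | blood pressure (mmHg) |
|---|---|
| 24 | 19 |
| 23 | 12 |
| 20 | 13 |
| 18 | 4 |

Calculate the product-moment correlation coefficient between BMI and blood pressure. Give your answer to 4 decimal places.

n = 4, Σx = 85, Σy = 48, Σxy = 1064, Σx² = 1829, Σy² = 690
Sxx = Σx² − (Σx)²/n = 1829 − 1806.25 = 22.75
Sxy = Σxy − (Σx)(Σy)/n = 1064 − 1020 = 44
Syy = Σy² − (Σy)²/n = 690 − 576 = 114
r = Sxy/√(Sxx·Syy) = 44/√(2593.5) = 44/50.926418 = 0.863992

0.8640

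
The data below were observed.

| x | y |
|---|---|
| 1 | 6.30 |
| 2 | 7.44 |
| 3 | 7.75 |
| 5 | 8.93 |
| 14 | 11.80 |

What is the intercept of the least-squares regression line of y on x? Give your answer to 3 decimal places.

n = 5, Σx = 25, Σy = 42.22, Σxy = 254.28, Σx² = 235
Sxx = Σx² − (Σx)²/n = 235 − 125 = 110
Sxy = Σxy − (Σx)(Σy)/n = 254.28 − 211.1 = 43.18
b = Sxy/Sxx = 43.18/110 = 0.392545
a = ȳ − b·x̄ = 8.444 − 0.392545·5 = 6.481273

6.481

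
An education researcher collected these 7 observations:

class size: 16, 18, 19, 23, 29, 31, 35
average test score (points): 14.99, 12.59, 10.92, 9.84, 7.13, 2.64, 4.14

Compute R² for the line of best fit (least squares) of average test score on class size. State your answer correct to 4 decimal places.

0.9057

n = 7, Σx = 171, Σy = 62.25, Σxy = 1333.77, Σx² = 4497, Σy² = 674.2263
Sxx = Σx² − (Σx)²/n = 4497 − 4177.285714 = 319.714286
Sxy = Σxy − (Σx)(Σy)/n = 1333.77 − 1520.678571 = -186.908571
Syy = Σy² − (Σy)²/n = 674.2263 − 553.580357 = 120.645943
R² = Sxy²/(Sxx·Syy) = (-186.908571)²/(319.714286·120.645943) = 0.905699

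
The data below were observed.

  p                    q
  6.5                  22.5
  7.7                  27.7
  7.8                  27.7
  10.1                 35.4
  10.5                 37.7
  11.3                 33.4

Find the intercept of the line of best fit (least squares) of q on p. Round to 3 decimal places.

n = 6, Σx = 53.9, Σy = 184.4, Σxy = 1706.41, Σx² = 502.33
Sxx = Σx² − (Σx)²/n = 502.33 − 484.201667 = 18.128333
Sxy = Σxy − (Σx)(Σy)/n = 1706.41 − 1656.526667 = 49.883333
b = Sxy/Sxx = 49.883333/18.128333 = 2.751678
a = ȳ − b·x̄ = 30.733333 − 2.751678·8.983333 = 6.014094

6.014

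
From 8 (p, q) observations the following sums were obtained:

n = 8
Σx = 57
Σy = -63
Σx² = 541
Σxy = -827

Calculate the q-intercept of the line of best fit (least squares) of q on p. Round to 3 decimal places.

12.100

Sxx = Σx² − (Σx)²/n = 541 − 406.125 = 134.875
Sxy = Σxy − (Σx)(Σy)/n = -827 − (-448.875) = -378.125
b = Sxy/Sxx = -378.125/134.875 = -2.803522
a = ȳ − b·x̄ = -7.875 − (-2.803522)·7.125 = 12.100093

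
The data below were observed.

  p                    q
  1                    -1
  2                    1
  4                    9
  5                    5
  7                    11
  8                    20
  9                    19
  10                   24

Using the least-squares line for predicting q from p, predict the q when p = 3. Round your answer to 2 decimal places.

n = 8, Σx = 46, Σy = 88, Σxy = 710, Σx² = 340
Sxx = Σx² − (Σx)²/n = 340 − 264.5 = 75.5
Sxy = Σxy − (Σx)(Σy)/n = 710 − 506 = 204
b = Sxy/Sxx = 204/75.5 = 2.701987
a = ȳ − b·x̄ = 11 − 2.701987·5.75 = -4.536424
ŷ(3) = a + b·3 = -4.536424 + 2.701987·3 = 3.569536

3.57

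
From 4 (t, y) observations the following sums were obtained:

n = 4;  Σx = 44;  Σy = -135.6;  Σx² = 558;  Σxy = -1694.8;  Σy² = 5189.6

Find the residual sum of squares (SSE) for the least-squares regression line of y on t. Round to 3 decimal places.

34.784

Sxx = Σx² − (Σx)²/n = 558 − 484 = 74
Sxy = Σxy − (Σx)(Σy)/n = -1694.8 − (-1491.6) = -203.2
Syy = Σy² − (Σy)²/n = 5189.6 − 4596.84 = 592.76
b = Sxy/Sxx = -203.2/74 = -2.745946
SSE = Syy − b·Sxy = 592.76 − (-2.745946)·(-203.2) = 34.783784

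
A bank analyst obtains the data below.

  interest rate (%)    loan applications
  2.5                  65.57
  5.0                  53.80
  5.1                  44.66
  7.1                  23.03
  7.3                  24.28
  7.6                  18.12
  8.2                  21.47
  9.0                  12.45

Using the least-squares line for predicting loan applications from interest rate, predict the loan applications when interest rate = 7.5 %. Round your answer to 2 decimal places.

23.89

n = 8, Σx = 51.8, Σy = 263.38, Σxy = 1427.264, Σx² = 366.96
Sxx = Σx² − (Σx)²/n = 366.96 − 335.405 = 31.555
Sxy = Σxy − (Σx)(Σy)/n = 1427.264 − 1705.3855 = -278.1215
b = Sxy/Sxx = -278.1215/31.555 = -8.813865
a = ȳ − b·x̄ = 32.9225 − (-8.813865)·6.475 = 89.992274
ŷ(7.5) = a + b·7.5 = 89.992274 + (-8.813865)·7.5 = 23.888289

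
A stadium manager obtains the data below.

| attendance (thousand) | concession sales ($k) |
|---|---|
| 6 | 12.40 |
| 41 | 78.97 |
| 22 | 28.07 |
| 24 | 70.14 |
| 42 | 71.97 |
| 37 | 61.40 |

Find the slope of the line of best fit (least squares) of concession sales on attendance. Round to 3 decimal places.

n = 6, Σx = 172, Σy = 322.95, Σxy = 10907.61, Σx² = 5910
Sxx = Σx² − (Σx)²/n = 5910 − 4930.666667 = 979.333333
Sxy = Σxy − (Σx)(Σy)/n = 10907.61 − 9257.9 = 1649.71
b = Sxy/Sxx = 1649.71/979.333333 = 1.684523

1.685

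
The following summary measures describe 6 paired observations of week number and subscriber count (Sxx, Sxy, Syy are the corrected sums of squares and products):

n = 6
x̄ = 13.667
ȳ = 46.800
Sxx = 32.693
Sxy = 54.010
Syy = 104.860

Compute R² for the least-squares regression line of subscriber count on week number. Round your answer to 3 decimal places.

0.851

R² = Sxy²/(Sxx·Syy) = (54.01)²/(32.693·104.86) = 0.850910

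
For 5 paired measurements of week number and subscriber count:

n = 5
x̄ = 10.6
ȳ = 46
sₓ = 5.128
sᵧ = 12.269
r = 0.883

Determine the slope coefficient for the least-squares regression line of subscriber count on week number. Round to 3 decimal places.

b = r · sᵧ/sₓ = 0.883 · 12.269/5.128 = 2.112622

2.113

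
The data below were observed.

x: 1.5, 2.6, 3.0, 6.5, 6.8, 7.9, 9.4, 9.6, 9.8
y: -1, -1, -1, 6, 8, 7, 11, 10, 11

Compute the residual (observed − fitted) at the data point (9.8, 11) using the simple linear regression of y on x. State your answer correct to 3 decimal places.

-0.020

n = 9, Σx = 57.1, Σy = 50, Σxy = 448.8, Σx² = 445.47
Sxx = Σx² − (Σx)²/n = 445.47 − 362.267778 = 83.202222
Sxy = Σxy − (Σx)(Σy)/n = 448.8 − 317.222222 = 131.577778
b = Sxy/Sxx = 131.577778/83.202222 = 1.581421
a = ȳ − b·x̄ = 5.555556 − 1.581421·6.344444 = -4.477685
ŷ(9.8) = -4.477685 + 1.581421·9.8 = 11.020245
residual = y − ŷ = 11 − 11.020245 = -0.020245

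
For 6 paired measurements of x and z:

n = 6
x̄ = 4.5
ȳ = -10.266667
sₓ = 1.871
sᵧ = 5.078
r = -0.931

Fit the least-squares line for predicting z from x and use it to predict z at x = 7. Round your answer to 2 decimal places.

-16.58

b = r · sᵧ/sₓ = -0.931 · 5.078/1.871 = -2.526787
a = ȳ − b·x̄ = -10.266667 − (-2.526787)·4.5 = 1.103873
ŷ(7) = a + b·7 = 1.103873 + (-2.526787)·7 = -16.583634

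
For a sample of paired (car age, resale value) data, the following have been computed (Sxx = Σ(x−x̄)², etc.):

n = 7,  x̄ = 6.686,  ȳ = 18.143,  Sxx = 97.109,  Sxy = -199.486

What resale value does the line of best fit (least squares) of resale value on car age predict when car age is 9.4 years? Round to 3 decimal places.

12.568

b = Sxy/Sxx = -199.486/97.109 = -2.054248
a = ȳ − b·x̄ = 18.143 − (-2.054248)·6.686 = 31.877704
ŷ(9.4) = a + b·9.4 = 31.877704 + (-2.054248)·9.4 = 12.567770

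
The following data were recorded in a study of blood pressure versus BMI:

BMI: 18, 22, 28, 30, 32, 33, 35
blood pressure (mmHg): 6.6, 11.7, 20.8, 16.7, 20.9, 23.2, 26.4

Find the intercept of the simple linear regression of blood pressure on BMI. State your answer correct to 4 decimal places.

-12.2260

n = 7, Σx = 198, Σy = 126.3, Σxy = 3818, Σx² = 5830
Sxx = Σx² − (Σx)²/n = 5830 − 5600.571429 = 229.428571
Sxy = Σxy − (Σx)(Σy)/n = 3818 − 3572.485714 = 245.514286
b = Sxy/Sxx = 245.514286/229.428571 = 1.070112
a = ȳ − b·x̄ = 18.042857 − 1.070112·28.285714 = -12.226027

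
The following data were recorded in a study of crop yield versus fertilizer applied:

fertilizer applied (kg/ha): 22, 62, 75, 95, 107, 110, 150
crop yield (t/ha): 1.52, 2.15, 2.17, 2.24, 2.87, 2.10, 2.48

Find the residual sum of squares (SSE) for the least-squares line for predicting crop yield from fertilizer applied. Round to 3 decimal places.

0.441

n = 7, Σx = 621, Σy = 15.53, Σxy = 1452.38, Σx² = 65027, Σy² = 35.4567
Sxx = Σx² − (Σx)²/n = 65027 − 55091.571429 = 9935.428571
Sxy = Σxy − (Σx)(Σy)/n = 1452.38 − 1377.732857 = 74.647143
Syy = Σy² − (Σy)²/n = 35.4567 − 34.454414 = 1.002286
b = Sxy/Sxx = 74.647143/9935.428571 = 0.007513
SSE = Syy − b·Sxy = 1.002286 − 0.007513·74.647143 = 0.441445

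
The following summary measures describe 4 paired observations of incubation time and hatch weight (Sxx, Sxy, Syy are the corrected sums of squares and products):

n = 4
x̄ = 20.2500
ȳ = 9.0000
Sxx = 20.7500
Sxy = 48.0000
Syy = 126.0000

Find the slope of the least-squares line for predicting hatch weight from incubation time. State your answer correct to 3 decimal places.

b = Sxy/Sxx = 48/20.75 = 2.313253

2.313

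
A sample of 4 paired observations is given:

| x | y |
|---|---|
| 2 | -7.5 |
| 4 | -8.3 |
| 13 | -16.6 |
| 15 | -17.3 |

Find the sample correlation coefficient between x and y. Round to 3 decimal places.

n = 4, Σx = 34, Σy = -49.7, Σxy = -523.5, Σx² = 414, Σy² = 699.99
Sxx = Σx² − (Σx)²/n = 414 − 289 = 125
Sxy = Σxy − (Σx)(Σy)/n = -523.5 − (-422.45) = -101.05
Syy = Σy² − (Σy)²/n = 699.99 − 617.5225 = 82.4675
r = Sxy/√(Sxx·Syy) = -101.05/√(10308.4375) = -101.05/101.530476 = -0.995268

-0.995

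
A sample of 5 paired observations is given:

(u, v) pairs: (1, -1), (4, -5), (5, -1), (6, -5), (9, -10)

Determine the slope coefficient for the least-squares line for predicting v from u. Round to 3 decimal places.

n = 5, Σx = 25, Σy = -22, Σxy = -146, Σx² = 159
Sxx = Σx² − (Σx)²/n = 159 − 125 = 34
Sxy = Σxy − (Σx)(Σy)/n = -146 − (-110) = -36
b = Sxy/Sxx = -36/34 = -1.058824

-1.059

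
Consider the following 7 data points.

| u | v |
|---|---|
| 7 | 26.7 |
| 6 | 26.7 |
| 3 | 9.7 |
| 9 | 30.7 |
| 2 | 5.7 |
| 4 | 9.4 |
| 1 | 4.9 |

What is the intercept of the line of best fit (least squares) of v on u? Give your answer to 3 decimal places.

-0.862

n = 7, Σx = 32, Σy = 113.8, Σxy = 706.4, Σx² = 196
Sxx = Σx² − (Σx)²/n = 196 − 146.285714 = 49.714286
Sxy = Σxy − (Σx)(Σy)/n = 706.4 − 520.228571 = 186.171429
b = Sxy/Sxx = 186.171429/49.714286 = 3.744828
a = ȳ − b·x̄ = 16.257143 − 3.744828·4.571429 = -0.862069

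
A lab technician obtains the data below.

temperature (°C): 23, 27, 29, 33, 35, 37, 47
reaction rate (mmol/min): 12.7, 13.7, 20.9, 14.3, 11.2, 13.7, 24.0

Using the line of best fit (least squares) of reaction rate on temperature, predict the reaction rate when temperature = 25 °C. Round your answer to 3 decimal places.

n = 7, Σx = 231, Σy = 110.5, Σxy = 3766.9, Σx² = 7991
Sxx = Σx² − (Σx)²/n = 7991 − 7623 = 368
Sxy = Σxy − (Σx)(Σy)/n = 3766.9 − 3646.5 = 120.4
b = Sxy/Sxx = 120.4/368 = 0.327174
a = ȳ − b·x̄ = 15.785714 − 0.327174·33 = 4.988975
ŷ(25) = a + b·25 = 4.988975 + 0.327174·25 = 13.168323

13.168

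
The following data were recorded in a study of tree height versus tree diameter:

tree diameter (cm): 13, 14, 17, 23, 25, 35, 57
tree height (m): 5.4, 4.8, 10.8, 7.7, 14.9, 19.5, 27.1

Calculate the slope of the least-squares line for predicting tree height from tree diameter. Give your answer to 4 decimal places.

n = 7, Σx = 184, Σy = 90.2, Σxy = 3097.8, Σx² = 6282
Sxx = Σx² − (Σx)²/n = 6282 − 4836.571429 = 1445.428571
Sxy = Σxy − (Σx)(Σy)/n = 3097.8 − 2370.971429 = 726.828571
b = Sxy/Sxx = 726.828571/1445.428571 = 0.502846

0.5028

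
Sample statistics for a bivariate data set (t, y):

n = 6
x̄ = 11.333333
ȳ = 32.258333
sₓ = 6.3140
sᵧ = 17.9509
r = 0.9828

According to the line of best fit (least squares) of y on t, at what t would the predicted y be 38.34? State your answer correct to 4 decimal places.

b = r · sᵧ/sₓ = 0.9828 · 17.9509/6.314 = 2.794131
a = ȳ − b·x̄ = 32.258333 − 2.794131·11.333333 = 0.591513
Set a + b·x = 38.34: x = (38.34 − 0.591513) / 2.794131 = 13.509919

13.5099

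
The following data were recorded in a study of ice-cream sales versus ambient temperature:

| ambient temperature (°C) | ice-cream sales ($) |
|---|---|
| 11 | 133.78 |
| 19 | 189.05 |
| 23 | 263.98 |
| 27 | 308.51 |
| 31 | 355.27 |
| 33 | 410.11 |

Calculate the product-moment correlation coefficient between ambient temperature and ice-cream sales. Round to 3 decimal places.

n = 6, Σx = 144, Σy = 1660.7, Σxy = 44011.84, Σx² = 3790, Σy² = 512907.8364
Sxx = Σx² − (Σx)²/n = 3790 − 3456 = 334
Sxy = Σxy − (Σx)(Σy)/n = 44011.84 − 39856.8 = 4155.04
Syy = Σy² − (Σy)²/n = 512907.8364 − 459654.081667 = 53253.754733
r = Sxy/√(Sxx·Syy) = 4155.04/√(17786754.080933) = 4155.04/4217.434538 = 0.985206

0.985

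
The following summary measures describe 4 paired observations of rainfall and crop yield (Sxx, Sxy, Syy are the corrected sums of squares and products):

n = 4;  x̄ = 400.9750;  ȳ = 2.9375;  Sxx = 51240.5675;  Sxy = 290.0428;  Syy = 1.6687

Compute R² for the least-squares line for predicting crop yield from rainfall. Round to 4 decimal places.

0.9839

R² = Sxy²/(Sxx·Syy) = (290.0428)²/(51240.5675·1.6687) = 0.983857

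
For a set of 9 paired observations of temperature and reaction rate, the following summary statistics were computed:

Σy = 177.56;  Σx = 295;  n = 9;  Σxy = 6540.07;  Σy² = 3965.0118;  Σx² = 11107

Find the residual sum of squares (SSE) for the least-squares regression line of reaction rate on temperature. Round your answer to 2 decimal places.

Sxx = Σx² − (Σx)²/n = 11107 − 9669.444444 = 1437.555556
Sxy = Σxy − (Σx)(Σy)/n = 6540.07 − 5820.022222 = 720.047778
Syy = Σy² − (Σy)²/n = 3965.0118 − 3503.061511 = 461.950289
b = Sxy/Sxx = 720.047778/1437.555556 = 0.500883
SSE = Syy − b·Sxy = 461.950289 − 0.500883·720.047778 = 101.290278

101.29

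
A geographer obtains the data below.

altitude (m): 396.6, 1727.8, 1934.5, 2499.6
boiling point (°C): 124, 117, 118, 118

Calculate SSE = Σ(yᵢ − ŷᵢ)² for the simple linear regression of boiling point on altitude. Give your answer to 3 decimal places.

6.817

n = 4, Σx = 6558.5, Σy = 477, Σxy = 774554.8, Σx² = 13132874.81, Σy² = 56913
Sxx = Σx² − (Σx)²/n = 13132874.81 − 10753480.5625 = 2379394.2475
Sxy = Σxy − (Σx)(Σy)/n = 774554.8 − 782101.125 = -7546.325
Syy = Σy² − (Σy)²/n = 56913 − 56882.25 = 30.75
b = Sxy/Sxx = -7546.325/2379394.2475 = -0.003172
SSE = Syy − b·Sxy = 30.75 − (-0.003172)·(-7546.325) = 6.816589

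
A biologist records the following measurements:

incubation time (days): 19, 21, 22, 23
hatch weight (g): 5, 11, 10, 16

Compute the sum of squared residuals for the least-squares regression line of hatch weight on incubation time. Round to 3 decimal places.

n = 4, Σx = 85, Σy = 42, Σxy = 914, Σx² = 1815, Σy² = 502
Sxx = Σx² − (Σx)²/n = 1815 − 1806.25 = 8.75
Sxy = Σxy − (Σx)(Σy)/n = 914 − 892.5 = 21.5
Syy = Σy² − (Σy)²/n = 502 − 441 = 61
b = Sxy/Sxx = 21.5/8.75 = 2.457143
SSE = Syy − b·Sxy = 61 − 2.457143·21.5 = 8.171429

8.171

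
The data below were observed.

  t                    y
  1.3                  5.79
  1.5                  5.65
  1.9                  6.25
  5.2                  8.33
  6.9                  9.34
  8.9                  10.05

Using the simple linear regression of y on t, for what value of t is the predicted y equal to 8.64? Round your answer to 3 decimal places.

6.082

n = 6, Σx = 25.7, Σy = 45.41, Σxy = 225.084, Σx² = 161.41
Sxx = Σx² − (Σx)²/n = 161.41 − 110.081667 = 51.328333
Sxy = Σxy − (Σx)(Σy)/n = 225.084 − 194.506167 = 30.577833
b = Sxy/Sxx = 30.577833/51.328333 = 0.595730
a = ȳ − b·x̄ = 7.568333 − 0.595730·4.283333 = 5.016623
Set a + b·x = 8.64: x = (8.64 − 5.016623) / 0.595730 = 6.082246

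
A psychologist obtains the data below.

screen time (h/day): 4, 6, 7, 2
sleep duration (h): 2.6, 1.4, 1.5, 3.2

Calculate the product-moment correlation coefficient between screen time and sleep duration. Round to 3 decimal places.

-0.968

n = 4, Σx = 19, Σy = 8.7, Σxy = 35.7, Σx² = 105, Σy² = 21.21
Sxx = Σx² − (Σx)²/n = 105 − 90.25 = 14.75
Sxy = Σxy − (Σx)(Σy)/n = 35.7 − 41.325 = -5.625
Syy = Σy² − (Σy)²/n = 21.21 − 18.9225 = 2.2875
r = Sxy/√(Sxx·Syy) = -5.625/√(33.740625) = -5.625/5.808668 = -0.968380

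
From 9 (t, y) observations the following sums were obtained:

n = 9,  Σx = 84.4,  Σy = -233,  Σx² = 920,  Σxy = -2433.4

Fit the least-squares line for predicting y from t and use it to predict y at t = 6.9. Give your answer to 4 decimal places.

-21.1002

Sxx = Σx² − (Σx)²/n = 920 − 791.484444 = 128.515556
Sxy = Σxy − (Σx)(Σy)/n = -2433.4 − (-2185.022222) = -248.377778
b = Sxy/Sxx = -248.377778/128.515556 = -1.932667
a = ȳ − b·x̄ = -25.888889 − (-1.932667)·9.377778 = -7.764767
ŷ(6.9) = a + b·6.9 = -7.764767 + (-1.932667)·6.9 = -21.100169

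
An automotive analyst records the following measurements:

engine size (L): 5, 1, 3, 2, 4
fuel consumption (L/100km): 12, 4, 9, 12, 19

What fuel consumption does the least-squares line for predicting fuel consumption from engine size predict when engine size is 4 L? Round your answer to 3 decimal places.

13.500

n = 5, Σx = 15, Σy = 56, Σxy = 191, Σx² = 55
Sxx = Σx² − (Σx)²/n = 55 − 45 = 10
Sxy = Σxy − (Σx)(Σy)/n = 191 − 168 = 23
b = Sxy/Sxx = 23/10 = 2.3
a = ȳ − b·x̄ = 11.2 − 2.3·3 = 4.3
ŷ(4) = a + b·4 = 4.3 + 2.3·4 = 13.5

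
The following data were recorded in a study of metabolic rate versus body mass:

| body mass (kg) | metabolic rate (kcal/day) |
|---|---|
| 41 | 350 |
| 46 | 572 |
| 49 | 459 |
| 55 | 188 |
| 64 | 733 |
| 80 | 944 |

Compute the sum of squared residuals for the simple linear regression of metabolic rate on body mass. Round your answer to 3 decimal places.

155406.088

n = 6, Σx = 335, Σy = 3246, Σxy = 195925, Σx² = 19719, Σy² = 2124134
Sxx = Σx² − (Σx)²/n = 19719 − 18704.166667 = 1014.833333
Sxy = Σxy − (Σx)(Σy)/n = 195925 − 181235 = 14690
Syy = Σy² − (Σy)²/n = 2124134 − 1756086 = 368048
b = Sxy/Sxx = 14690/1014.833333 = 14.475283
SSE = Syy − b·Sxy = 368048 − 14.475283·14690 = 155406.088356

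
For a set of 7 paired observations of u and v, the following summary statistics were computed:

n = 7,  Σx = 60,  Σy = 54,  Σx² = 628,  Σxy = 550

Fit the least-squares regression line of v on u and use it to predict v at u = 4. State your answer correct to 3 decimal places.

4.211

Sxx = Σx² − (Σx)²/n = 628 − 514.285714 = 113.714286
Sxy = Σxy − (Σx)(Σy)/n = 550 − 462.857143 = 87.142857
b = Sxy/Sxx = 87.142857/113.714286 = 0.766332
a = ȳ − b·x̄ = 7.714286 − 0.766332·8.571429 = 1.145729
ŷ(4) = a + b·4 = 1.145729 + 0.766332·4 = 4.211055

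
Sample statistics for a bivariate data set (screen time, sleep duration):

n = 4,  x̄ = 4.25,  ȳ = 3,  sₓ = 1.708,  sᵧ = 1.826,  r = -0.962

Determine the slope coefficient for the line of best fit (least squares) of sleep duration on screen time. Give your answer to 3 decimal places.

b = r · sᵧ/sₓ = -0.962 · 1.826/1.708 = -1.028461

-1.028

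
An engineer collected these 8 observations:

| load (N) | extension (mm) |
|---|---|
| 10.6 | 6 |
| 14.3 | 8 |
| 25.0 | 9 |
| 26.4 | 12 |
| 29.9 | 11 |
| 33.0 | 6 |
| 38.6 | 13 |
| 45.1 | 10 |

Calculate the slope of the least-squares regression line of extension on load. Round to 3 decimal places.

n = 8, Σx = 222.9, Σy = 75, Σxy = 2199.5, Σx² = 7145.79
Sxx = Σx² − (Σx)²/n = 7145.79 − 6210.55125 = 935.23875
Sxy = Σxy − (Σx)(Σy)/n = 2199.5 − 2089.6875 = 109.8125
b = Sxy/Sxx = 109.8125/935.23875 = 0.117417

0.117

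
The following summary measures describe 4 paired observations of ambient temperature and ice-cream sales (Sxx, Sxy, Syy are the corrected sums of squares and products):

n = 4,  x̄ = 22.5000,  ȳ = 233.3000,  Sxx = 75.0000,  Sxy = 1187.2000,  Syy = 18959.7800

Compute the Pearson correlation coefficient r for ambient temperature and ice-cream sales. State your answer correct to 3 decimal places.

0.996

r = Sxy/√(Sxx·Syy) = 1187.2/√(1421983.5) = 1187.2/1192.469496 = 0.995581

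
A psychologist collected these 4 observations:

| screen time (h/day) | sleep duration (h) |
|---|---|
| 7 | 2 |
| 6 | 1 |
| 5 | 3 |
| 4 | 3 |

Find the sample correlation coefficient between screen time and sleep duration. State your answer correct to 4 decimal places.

n = 4, Σx = 22, Σy = 9, Σxy = 47, Σx² = 126, Σy² = 23
Sxx = Σx² − (Σx)²/n = 126 − 121 = 5
Sxy = Σxy − (Σx)(Σy)/n = 47 − 49.5 = -2.5
Syy = Σy² − (Σy)²/n = 23 − 20.25 = 2.75
r = Sxy/√(Sxx·Syy) = -2.5/√(13.75) = -2.5/3.708099 = -0.674200

-0.6742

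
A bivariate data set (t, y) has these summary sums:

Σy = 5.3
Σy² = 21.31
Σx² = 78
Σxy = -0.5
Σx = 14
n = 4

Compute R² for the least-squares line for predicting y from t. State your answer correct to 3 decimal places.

0.876

Sxx = Σx² − (Σx)²/n = 78 − 49 = 29
Sxy = Σxy − (Σx)(Σy)/n = -0.5 − 18.55 = -19.05
Syy = Σy² − (Σy)²/n = 21.31 − 7.0225 = 14.2875
R² = Sxy²/(Sxx·Syy) = (-19.05)²/(29·14.2875) = 0.875862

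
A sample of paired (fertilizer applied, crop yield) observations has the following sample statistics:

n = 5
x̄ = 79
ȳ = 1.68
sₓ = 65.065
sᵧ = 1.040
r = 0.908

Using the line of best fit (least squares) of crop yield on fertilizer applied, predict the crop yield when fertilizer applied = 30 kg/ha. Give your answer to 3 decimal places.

0.969

b = r · sᵧ/sₓ = 0.908 · 1.04/65.065 = 0.014513
a = ȳ − b·x̄ = 1.68 − 0.014513·79 = 0.533435
ŷ(30) = a + b·30 = 0.533435 + 0.014513·30 = 0.968839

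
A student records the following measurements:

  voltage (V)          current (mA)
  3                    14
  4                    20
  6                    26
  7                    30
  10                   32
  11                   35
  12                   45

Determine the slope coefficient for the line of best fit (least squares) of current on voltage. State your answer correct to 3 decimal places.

2.762

n = 7, Σx = 53, Σy = 202, Σxy = 1733, Σx² = 475
Sxx = Σx² − (Σx)²/n = 475 − 401.285714 = 73.714286
Sxy = Σxy − (Σx)(Σy)/n = 1733 − 1529.428571 = 203.571429
b = Sxy/Sxx = 203.571429/73.714286 = 2.761628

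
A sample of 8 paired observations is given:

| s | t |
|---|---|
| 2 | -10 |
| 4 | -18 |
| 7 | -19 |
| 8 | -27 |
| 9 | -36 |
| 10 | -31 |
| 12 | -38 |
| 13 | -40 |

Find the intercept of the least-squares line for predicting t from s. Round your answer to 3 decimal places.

n = 8, Σx = 65, Σy = -219, Σxy = -2051, Σx² = 627
Sxx = Σx² − (Σx)²/n = 627 − 528.125 = 98.875
Sxy = Σxy − (Σx)(Σy)/n = -2051 − (-1779.375) = -271.625
b = Sxy/Sxx = -271.625/98.875 = -2.747155
a = ȳ − b·x̄ = -27.375 − (-2.747155)·8.125 = -5.054362

-5.054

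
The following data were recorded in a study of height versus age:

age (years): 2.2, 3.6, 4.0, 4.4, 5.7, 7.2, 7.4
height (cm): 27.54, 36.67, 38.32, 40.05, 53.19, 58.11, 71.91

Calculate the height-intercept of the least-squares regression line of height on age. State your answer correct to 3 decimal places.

8.796

n = 7, Σx = 34.5, Σy = 325.79, Σxy = 1775.809, Σx² = 192.25
Sxx = Σx² − (Σx)²/n = 192.25 − 170.035714 = 22.214286
Sxy = Σxy − (Σx)(Σy)/n = 1775.809 − 1605.679286 = 170.129714
b = Sxy/Sxx = 170.129714/22.214286 = 7.658572
a = ȳ − b·x̄ = 46.541429 − 7.658572·4.928571 = 8.795608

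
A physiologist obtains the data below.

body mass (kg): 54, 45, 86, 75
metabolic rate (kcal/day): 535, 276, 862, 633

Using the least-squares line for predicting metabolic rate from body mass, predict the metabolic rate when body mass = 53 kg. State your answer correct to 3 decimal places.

429.302

n = 4, Σx = 260, Σy = 2306, Σxy = 162917, Σx² = 17962
Sxx = Σx² − (Σx)²/n = 17962 − 16900 = 1062
Sxy = Σxy − (Σx)(Σy)/n = 162917 − 149890 = 13027
b = Sxy/Sxx = 13027/1062 = 12.266478
a = ȳ − b·x̄ = 576.5 − 12.266478·65 = -220.821092
ŷ(53) = a + b·53 = -220.821092 + 12.266478·53 = 429.302260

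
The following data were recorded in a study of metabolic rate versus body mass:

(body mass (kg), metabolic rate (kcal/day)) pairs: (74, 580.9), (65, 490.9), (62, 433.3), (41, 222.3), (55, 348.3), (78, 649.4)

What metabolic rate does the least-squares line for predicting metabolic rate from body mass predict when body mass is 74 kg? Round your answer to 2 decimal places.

586.99

n = 6, Σx = 375, Σy = 2725.1, Σxy = 180683.7, Σx² = 24335
Sxx = Σx² − (Σx)²/n = 24335 − 23437.5 = 897.5
Sxy = Σxy − (Σx)(Σy)/n = 180683.7 − 170318.75 = 10364.95
b = Sxy/Sxx = 10364.95/897.5 = 11.548691
a = ȳ − b·x̄ = 454.183333 − 11.548691·62.5 = -267.609842
ŷ(74) = a + b·74 = -267.609842 + 11.548691·74 = 586.993278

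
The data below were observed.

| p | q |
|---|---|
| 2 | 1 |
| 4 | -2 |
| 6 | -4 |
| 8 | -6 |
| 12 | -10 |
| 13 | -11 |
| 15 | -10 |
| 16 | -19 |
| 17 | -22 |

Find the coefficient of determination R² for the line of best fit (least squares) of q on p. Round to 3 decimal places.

0.875

n = 9, Σx = 93, Σy = -83, Σxy = -1169, Σx² = 1203, Σy² = 1223
Sxx = Σx² − (Σx)²/n = 1203 − 961 = 242
Sxy = Σxy − (Σx)(Σy)/n = -1169 − (-857.666667) = -311.333333
Syy = Σy² − (Σy)²/n = 1223 − 765.444444 = 457.555556
R² = Sxy²/(Sxx·Syy) = (-311.333333)²/(242·457.555556) = 0.875371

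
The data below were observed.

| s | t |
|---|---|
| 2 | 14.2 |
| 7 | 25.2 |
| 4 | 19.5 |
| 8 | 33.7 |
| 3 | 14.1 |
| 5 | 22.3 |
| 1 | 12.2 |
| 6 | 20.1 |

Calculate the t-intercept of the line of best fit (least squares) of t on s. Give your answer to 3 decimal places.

8.039

n = 8, Σx = 36, Σy = 161.3, Σxy = 839, Σx² = 204
Sxx = Σx² − (Σx)²/n = 204 − 162 = 42
Sxy = Σxy − (Σx)(Σy)/n = 839 − 725.85 = 113.15
b = Sxy/Sxx = 113.15/42 = 2.694048
a = ȳ − b·x̄ = 20.1625 − 2.694048·4.5 = 8.039286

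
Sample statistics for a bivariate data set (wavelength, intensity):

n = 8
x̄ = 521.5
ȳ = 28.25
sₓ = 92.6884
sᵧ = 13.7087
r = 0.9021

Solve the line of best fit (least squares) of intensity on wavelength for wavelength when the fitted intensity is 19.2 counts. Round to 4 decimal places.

b = r · sᵧ/sₓ = 0.9021 · 13.7087/92.6884 = 0.133421
a = ȳ − b·x̄ = 28.25 − 0.133421·521.5 = -41.329272
Set a + b·x = 19.2: x = (19.2 − (-41.329272)) / 0.133421 = 453.669814

453.6698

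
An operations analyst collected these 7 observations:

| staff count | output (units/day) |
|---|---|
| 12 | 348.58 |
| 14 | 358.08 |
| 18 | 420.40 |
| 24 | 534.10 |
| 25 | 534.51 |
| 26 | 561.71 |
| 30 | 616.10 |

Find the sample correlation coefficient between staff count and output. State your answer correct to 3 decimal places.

n = 7, Σx = 149, Σy = 3373.48, Σxy = 76031.89, Σx² = 3441, Σy² = 1692526.547
Sxx = Σx² − (Σx)²/n = 3441 − 3171.571429 = 269.428571
Sxy = Σxy − (Σx)(Σy)/n = 76031.89 − 71806.931429 = 4224.958571
Syy = Σy² − (Σy)²/n = 1692526.547 − 1625766.758629 = 66759.788371
r = Sxy/√(Sxx·Syy) = 4224.958571/√(17986994.409788) = 4224.958571/4241.107687 = 0.996192

0.996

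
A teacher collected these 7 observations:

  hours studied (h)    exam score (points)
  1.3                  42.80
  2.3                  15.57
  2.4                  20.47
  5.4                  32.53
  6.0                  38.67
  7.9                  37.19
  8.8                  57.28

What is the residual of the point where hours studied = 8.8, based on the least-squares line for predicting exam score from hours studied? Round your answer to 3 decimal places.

10.556

n = 7, Σx = 34.1, Σy = 244.51, Σxy = 1346.126, Σx² = 217.75
Sxx = Σx² − (Σx)²/n = 217.75 − 166.115714 = 51.634286
Sxy = Σxy − (Σx)(Σy)/n = 1346.126 − 1191.113 = 155.013
b = Sxy/Sxx = 155.013/51.634286 = 3.002133
a = ȳ − b·x̄ = 34.93 − 3.002133·4.871429 = 20.305323
ŷ(8.8) = 20.305323 + 3.002133·8.8 = 46.724094
residual = y − ŷ = 57.28 − 46.724094 = 10.555906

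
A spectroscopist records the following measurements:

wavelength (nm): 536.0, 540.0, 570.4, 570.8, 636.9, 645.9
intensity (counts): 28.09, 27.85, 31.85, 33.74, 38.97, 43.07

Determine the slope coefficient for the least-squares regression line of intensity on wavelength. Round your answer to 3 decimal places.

0.126

n = 6, Σx = 3500, Σy = 203.57, Σxy = 120160.178, Σx² = 2052893.22
Sxx = Σx² − (Σx)²/n = 2052893.22 − 2041666.666667 = 11226.553333
Sxy = Σxy − (Σx)(Σy)/n = 120160.178 − 118749.166667 = 1411.011333
b = Sxy/Sxx = 1411.011333/11226.553333 = 0.125685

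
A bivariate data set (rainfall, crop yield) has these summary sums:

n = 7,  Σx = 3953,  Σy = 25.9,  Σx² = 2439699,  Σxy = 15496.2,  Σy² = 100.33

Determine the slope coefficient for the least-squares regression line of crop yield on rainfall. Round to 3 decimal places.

0.004

Sxx = Σx² − (Σx)²/n = 2439699 − 2232315.571429 = 207383.428571
Sxy = Σxy − (Σx)(Σy)/n = 15496.2 − 14626.1 = 870.1
b = Sxy/Sxx = 870.1/207383.428571 = 0.004196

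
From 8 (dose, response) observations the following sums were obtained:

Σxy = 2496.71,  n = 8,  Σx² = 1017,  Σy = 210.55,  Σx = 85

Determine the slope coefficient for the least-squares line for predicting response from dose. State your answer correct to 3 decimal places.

Sxx = Σx² − (Σx)²/n = 1017 − 903.125 = 113.875
Sxy = Σxy − (Σx)(Σy)/n = 2496.71 − 2237.09375 = 259.61625
b = Sxy/Sxx = 259.61625/113.875 = 2.279835

2.280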